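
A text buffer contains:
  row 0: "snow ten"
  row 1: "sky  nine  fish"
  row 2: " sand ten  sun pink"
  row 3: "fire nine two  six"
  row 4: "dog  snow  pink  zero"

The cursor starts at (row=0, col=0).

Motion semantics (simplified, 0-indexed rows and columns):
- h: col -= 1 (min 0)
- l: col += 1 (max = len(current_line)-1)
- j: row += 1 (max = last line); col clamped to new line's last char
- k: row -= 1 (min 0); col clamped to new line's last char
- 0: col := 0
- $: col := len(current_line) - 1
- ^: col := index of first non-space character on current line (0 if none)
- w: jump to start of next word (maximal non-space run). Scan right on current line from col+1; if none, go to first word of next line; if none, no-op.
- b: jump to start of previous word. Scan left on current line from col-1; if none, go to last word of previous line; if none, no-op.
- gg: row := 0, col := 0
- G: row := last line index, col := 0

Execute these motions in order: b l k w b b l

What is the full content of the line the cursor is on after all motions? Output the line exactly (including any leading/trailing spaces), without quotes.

Answer: snow ten

Derivation:
After 1 (b): row=0 col=0 char='s'
After 2 (l): row=0 col=1 char='n'
After 3 (k): row=0 col=1 char='n'
After 4 (w): row=0 col=5 char='t'
After 5 (b): row=0 col=0 char='s'
After 6 (b): row=0 col=0 char='s'
After 7 (l): row=0 col=1 char='n'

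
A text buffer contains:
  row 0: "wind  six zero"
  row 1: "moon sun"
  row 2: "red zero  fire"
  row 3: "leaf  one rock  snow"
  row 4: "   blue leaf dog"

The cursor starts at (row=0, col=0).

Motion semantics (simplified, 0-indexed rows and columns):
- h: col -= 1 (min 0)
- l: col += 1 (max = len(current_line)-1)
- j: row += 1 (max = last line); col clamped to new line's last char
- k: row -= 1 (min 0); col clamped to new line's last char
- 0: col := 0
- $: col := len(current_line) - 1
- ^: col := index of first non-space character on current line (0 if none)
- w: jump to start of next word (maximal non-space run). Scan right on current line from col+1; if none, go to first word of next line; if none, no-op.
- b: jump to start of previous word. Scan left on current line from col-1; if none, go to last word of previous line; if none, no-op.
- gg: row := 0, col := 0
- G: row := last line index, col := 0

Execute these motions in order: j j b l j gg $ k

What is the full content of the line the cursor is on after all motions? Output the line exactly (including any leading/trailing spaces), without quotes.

After 1 (j): row=1 col=0 char='m'
After 2 (j): row=2 col=0 char='r'
After 3 (b): row=1 col=5 char='s'
After 4 (l): row=1 col=6 char='u'
After 5 (j): row=2 col=6 char='r'
After 6 (gg): row=0 col=0 char='w'
After 7 ($): row=0 col=13 char='o'
After 8 (k): row=0 col=13 char='o'

Answer: wind  six zero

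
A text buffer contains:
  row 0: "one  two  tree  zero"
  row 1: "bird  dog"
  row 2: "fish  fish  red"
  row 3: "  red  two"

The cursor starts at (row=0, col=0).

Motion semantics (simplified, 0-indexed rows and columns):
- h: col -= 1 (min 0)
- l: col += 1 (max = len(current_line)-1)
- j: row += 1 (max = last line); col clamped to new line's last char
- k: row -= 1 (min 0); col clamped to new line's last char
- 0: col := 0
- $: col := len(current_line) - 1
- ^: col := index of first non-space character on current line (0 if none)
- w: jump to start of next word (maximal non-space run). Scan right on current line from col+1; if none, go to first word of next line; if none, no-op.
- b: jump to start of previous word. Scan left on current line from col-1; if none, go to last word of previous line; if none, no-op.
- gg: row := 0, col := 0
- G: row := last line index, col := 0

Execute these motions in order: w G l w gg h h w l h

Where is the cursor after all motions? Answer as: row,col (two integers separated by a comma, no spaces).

Answer: 0,5

Derivation:
After 1 (w): row=0 col=5 char='t'
After 2 (G): row=3 col=0 char='_'
After 3 (l): row=3 col=1 char='_'
After 4 (w): row=3 col=2 char='r'
After 5 (gg): row=0 col=0 char='o'
After 6 (h): row=0 col=0 char='o'
After 7 (h): row=0 col=0 char='o'
After 8 (w): row=0 col=5 char='t'
After 9 (l): row=0 col=6 char='w'
After 10 (h): row=0 col=5 char='t'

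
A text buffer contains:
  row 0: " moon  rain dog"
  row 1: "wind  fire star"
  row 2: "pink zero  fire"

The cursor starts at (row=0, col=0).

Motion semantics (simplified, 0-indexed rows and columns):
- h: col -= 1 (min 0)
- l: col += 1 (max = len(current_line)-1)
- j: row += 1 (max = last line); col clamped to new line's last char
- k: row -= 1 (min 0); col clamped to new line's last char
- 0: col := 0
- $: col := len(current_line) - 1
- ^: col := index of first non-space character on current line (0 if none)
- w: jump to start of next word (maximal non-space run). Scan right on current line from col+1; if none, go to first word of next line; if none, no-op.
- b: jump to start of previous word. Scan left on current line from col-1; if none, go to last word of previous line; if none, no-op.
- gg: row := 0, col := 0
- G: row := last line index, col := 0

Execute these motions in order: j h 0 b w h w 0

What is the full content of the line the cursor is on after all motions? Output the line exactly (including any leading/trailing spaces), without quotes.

Answer: wind  fire star

Derivation:
After 1 (j): row=1 col=0 char='w'
After 2 (h): row=1 col=0 char='w'
After 3 (0): row=1 col=0 char='w'
After 4 (b): row=0 col=12 char='d'
After 5 (w): row=1 col=0 char='w'
After 6 (h): row=1 col=0 char='w'
After 7 (w): row=1 col=6 char='f'
After 8 (0): row=1 col=0 char='w'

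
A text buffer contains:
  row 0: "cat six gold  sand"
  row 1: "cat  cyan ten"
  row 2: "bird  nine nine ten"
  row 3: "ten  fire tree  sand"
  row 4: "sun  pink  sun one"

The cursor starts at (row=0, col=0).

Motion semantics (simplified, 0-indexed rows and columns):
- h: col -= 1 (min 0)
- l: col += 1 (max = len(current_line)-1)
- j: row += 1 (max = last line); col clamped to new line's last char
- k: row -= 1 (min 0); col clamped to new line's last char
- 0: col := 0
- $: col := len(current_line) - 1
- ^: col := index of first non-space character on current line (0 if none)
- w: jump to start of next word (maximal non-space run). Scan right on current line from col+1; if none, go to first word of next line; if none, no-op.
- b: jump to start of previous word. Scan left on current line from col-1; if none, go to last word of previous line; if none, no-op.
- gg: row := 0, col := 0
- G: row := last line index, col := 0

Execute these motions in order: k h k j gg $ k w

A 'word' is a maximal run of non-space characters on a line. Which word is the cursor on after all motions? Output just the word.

After 1 (k): row=0 col=0 char='c'
After 2 (h): row=0 col=0 char='c'
After 3 (k): row=0 col=0 char='c'
After 4 (j): row=1 col=0 char='c'
After 5 (gg): row=0 col=0 char='c'
After 6 ($): row=0 col=17 char='d'
After 7 (k): row=0 col=17 char='d'
After 8 (w): row=1 col=0 char='c'

Answer: cat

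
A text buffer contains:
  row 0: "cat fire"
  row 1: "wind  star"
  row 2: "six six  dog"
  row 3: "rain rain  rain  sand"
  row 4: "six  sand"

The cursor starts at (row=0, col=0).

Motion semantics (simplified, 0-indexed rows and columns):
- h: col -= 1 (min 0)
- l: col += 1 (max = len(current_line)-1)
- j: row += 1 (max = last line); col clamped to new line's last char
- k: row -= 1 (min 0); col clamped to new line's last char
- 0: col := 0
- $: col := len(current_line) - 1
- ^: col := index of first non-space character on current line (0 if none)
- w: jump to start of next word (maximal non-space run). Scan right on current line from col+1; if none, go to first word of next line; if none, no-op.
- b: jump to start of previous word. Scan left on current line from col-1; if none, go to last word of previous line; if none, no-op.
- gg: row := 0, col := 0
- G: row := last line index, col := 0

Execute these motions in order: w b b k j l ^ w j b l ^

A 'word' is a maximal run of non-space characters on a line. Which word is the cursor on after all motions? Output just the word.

After 1 (w): row=0 col=4 char='f'
After 2 (b): row=0 col=0 char='c'
After 3 (b): row=0 col=0 char='c'
After 4 (k): row=0 col=0 char='c'
After 5 (j): row=1 col=0 char='w'
After 6 (l): row=1 col=1 char='i'
After 7 (^): row=1 col=0 char='w'
After 8 (w): row=1 col=6 char='s'
After 9 (j): row=2 col=6 char='x'
After 10 (b): row=2 col=4 char='s'
After 11 (l): row=2 col=5 char='i'
After 12 (^): row=2 col=0 char='s'

Answer: six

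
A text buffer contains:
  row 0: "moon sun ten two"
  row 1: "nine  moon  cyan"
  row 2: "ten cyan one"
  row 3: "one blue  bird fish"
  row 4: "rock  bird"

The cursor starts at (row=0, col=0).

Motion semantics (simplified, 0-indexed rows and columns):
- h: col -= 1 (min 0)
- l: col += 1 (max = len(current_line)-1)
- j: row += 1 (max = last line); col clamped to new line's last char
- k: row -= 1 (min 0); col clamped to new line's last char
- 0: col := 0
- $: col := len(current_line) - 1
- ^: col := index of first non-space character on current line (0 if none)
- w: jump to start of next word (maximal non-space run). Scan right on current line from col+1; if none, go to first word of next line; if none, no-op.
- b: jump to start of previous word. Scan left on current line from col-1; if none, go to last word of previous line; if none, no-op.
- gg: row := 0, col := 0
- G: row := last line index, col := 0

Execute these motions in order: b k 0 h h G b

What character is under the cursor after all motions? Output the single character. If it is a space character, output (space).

After 1 (b): row=0 col=0 char='m'
After 2 (k): row=0 col=0 char='m'
After 3 (0): row=0 col=0 char='m'
After 4 (h): row=0 col=0 char='m'
After 5 (h): row=0 col=0 char='m'
After 6 (G): row=4 col=0 char='r'
After 7 (b): row=3 col=15 char='f'

Answer: f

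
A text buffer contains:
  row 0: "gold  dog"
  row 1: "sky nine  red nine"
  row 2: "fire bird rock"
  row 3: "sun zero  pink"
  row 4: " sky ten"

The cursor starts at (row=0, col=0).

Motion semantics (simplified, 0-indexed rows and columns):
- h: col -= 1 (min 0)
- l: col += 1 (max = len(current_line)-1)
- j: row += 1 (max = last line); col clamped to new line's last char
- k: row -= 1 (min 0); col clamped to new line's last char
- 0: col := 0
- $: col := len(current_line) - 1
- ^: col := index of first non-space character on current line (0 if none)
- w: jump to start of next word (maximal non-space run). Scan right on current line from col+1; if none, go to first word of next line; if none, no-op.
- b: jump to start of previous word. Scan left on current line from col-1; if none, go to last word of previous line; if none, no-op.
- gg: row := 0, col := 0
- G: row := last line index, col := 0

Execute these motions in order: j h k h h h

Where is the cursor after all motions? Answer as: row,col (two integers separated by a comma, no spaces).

Answer: 0,0

Derivation:
After 1 (j): row=1 col=0 char='s'
After 2 (h): row=1 col=0 char='s'
After 3 (k): row=0 col=0 char='g'
After 4 (h): row=0 col=0 char='g'
After 5 (h): row=0 col=0 char='g'
After 6 (h): row=0 col=0 char='g'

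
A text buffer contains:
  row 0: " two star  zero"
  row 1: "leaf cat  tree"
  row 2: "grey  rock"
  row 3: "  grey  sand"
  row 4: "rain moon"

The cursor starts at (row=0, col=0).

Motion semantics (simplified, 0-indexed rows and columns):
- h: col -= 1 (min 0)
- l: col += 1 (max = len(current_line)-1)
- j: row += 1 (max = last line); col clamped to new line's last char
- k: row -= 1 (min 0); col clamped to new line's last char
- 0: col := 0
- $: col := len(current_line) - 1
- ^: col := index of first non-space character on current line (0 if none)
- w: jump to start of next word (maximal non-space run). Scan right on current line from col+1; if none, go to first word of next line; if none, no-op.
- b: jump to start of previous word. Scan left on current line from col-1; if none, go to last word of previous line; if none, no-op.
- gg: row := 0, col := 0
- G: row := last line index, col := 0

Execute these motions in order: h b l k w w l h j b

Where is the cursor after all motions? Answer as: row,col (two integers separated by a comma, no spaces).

Answer: 1,10

Derivation:
After 1 (h): row=0 col=0 char='_'
After 2 (b): row=0 col=0 char='_'
After 3 (l): row=0 col=1 char='t'
After 4 (k): row=0 col=1 char='t'
After 5 (w): row=0 col=5 char='s'
After 6 (w): row=0 col=11 char='z'
After 7 (l): row=0 col=12 char='e'
After 8 (h): row=0 col=11 char='z'
After 9 (j): row=1 col=11 char='r'
After 10 (b): row=1 col=10 char='t'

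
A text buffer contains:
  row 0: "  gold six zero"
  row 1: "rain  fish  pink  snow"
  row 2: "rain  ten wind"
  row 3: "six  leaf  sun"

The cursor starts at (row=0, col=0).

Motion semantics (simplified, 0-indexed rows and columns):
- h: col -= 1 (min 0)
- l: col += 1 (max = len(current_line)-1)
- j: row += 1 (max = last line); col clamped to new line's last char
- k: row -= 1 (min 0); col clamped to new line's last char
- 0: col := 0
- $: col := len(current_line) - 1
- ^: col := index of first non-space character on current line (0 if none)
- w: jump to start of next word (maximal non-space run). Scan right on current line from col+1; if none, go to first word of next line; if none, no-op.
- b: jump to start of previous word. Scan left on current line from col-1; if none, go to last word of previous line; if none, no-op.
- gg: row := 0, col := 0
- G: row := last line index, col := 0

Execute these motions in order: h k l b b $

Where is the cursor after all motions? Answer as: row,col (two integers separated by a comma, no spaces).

After 1 (h): row=0 col=0 char='_'
After 2 (k): row=0 col=0 char='_'
After 3 (l): row=0 col=1 char='_'
After 4 (b): row=0 col=1 char='_'
After 5 (b): row=0 col=1 char='_'
After 6 ($): row=0 col=14 char='o'

Answer: 0,14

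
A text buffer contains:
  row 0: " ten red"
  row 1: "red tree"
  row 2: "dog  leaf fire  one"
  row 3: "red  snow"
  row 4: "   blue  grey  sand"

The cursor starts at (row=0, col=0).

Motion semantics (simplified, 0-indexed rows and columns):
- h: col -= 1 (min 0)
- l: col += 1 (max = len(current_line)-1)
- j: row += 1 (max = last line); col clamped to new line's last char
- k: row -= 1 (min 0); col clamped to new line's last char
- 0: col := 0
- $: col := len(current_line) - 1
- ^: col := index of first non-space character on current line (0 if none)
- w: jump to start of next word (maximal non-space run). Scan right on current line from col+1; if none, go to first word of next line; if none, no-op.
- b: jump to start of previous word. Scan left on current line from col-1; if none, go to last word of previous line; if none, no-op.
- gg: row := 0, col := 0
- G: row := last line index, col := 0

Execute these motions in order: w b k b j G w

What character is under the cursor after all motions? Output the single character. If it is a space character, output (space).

Answer: b

Derivation:
After 1 (w): row=0 col=1 char='t'
After 2 (b): row=0 col=1 char='t'
After 3 (k): row=0 col=1 char='t'
After 4 (b): row=0 col=1 char='t'
After 5 (j): row=1 col=1 char='e'
After 6 (G): row=4 col=0 char='_'
After 7 (w): row=4 col=3 char='b'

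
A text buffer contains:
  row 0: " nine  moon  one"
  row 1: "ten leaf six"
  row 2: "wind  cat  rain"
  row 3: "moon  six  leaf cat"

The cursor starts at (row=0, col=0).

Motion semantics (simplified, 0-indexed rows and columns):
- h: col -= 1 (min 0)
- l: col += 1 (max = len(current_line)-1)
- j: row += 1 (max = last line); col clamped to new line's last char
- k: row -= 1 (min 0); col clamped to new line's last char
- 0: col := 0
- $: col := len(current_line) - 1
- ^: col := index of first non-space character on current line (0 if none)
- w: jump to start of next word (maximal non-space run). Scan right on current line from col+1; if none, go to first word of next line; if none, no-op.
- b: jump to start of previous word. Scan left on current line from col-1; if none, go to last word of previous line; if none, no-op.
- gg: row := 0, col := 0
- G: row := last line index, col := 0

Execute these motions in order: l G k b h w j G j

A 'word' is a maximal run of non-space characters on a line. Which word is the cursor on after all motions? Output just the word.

Answer: moon

Derivation:
After 1 (l): row=0 col=1 char='n'
After 2 (G): row=3 col=0 char='m'
After 3 (k): row=2 col=0 char='w'
After 4 (b): row=1 col=9 char='s'
After 5 (h): row=1 col=8 char='_'
After 6 (w): row=1 col=9 char='s'
After 7 (j): row=2 col=9 char='_'
After 8 (G): row=3 col=0 char='m'
After 9 (j): row=3 col=0 char='m'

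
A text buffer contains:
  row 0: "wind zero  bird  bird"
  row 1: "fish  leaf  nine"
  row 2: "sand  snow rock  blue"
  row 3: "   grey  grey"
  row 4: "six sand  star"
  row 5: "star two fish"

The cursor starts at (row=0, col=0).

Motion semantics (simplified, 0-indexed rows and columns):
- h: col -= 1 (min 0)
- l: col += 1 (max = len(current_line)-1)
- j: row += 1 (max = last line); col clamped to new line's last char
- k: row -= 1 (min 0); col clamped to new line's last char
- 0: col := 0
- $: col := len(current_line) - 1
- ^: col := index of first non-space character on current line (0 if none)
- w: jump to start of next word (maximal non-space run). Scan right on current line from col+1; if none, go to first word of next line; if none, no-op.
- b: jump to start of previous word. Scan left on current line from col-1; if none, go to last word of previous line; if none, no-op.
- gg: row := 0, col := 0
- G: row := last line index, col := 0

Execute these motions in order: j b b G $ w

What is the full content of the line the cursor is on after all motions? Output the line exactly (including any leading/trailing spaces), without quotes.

Answer: star two fish

Derivation:
After 1 (j): row=1 col=0 char='f'
After 2 (b): row=0 col=17 char='b'
After 3 (b): row=0 col=11 char='b'
After 4 (G): row=5 col=0 char='s'
After 5 ($): row=5 col=12 char='h'
After 6 (w): row=5 col=12 char='h'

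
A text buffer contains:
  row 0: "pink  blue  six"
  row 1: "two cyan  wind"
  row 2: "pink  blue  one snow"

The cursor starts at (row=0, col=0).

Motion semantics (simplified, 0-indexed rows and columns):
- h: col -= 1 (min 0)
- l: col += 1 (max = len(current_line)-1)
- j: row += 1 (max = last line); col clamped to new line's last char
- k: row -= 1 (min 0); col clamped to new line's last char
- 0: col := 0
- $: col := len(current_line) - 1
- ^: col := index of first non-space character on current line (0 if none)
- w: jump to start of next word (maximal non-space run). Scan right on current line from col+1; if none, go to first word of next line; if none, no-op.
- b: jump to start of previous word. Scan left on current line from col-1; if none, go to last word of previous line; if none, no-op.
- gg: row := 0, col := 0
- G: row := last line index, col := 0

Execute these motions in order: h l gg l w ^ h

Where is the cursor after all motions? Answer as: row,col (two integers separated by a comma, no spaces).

After 1 (h): row=0 col=0 char='p'
After 2 (l): row=0 col=1 char='i'
After 3 (gg): row=0 col=0 char='p'
After 4 (l): row=0 col=1 char='i'
After 5 (w): row=0 col=6 char='b'
After 6 (^): row=0 col=0 char='p'
After 7 (h): row=0 col=0 char='p'

Answer: 0,0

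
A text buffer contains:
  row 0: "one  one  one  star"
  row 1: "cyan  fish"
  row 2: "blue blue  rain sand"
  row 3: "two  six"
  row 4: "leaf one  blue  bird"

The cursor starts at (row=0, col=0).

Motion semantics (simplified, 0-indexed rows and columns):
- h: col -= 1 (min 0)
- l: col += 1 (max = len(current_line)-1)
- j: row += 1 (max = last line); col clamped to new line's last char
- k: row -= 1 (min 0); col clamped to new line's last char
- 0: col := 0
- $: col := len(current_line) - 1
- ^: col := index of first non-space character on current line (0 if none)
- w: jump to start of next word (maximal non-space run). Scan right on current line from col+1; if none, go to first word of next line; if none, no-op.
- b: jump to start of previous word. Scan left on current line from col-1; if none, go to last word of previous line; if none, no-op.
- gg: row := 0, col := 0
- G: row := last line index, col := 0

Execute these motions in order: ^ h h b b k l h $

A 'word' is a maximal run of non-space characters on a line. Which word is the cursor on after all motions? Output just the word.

Answer: star

Derivation:
After 1 (^): row=0 col=0 char='o'
After 2 (h): row=0 col=0 char='o'
After 3 (h): row=0 col=0 char='o'
After 4 (b): row=0 col=0 char='o'
After 5 (b): row=0 col=0 char='o'
After 6 (k): row=0 col=0 char='o'
After 7 (l): row=0 col=1 char='n'
After 8 (h): row=0 col=0 char='o'
After 9 ($): row=0 col=18 char='r'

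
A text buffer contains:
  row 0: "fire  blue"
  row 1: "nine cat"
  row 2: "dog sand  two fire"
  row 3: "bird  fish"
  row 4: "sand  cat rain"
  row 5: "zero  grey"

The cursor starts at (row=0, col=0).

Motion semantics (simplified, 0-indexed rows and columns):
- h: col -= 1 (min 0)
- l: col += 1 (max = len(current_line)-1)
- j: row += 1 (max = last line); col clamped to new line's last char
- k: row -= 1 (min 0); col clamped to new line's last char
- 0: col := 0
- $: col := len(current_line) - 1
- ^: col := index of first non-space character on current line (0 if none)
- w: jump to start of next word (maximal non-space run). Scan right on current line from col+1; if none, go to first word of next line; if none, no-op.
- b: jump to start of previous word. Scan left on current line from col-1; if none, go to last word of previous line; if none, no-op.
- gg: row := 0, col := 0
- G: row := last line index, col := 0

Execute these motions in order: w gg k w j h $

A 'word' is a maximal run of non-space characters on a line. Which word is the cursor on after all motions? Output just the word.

Answer: cat

Derivation:
After 1 (w): row=0 col=6 char='b'
After 2 (gg): row=0 col=0 char='f'
After 3 (k): row=0 col=0 char='f'
After 4 (w): row=0 col=6 char='b'
After 5 (j): row=1 col=6 char='a'
After 6 (h): row=1 col=5 char='c'
After 7 ($): row=1 col=7 char='t'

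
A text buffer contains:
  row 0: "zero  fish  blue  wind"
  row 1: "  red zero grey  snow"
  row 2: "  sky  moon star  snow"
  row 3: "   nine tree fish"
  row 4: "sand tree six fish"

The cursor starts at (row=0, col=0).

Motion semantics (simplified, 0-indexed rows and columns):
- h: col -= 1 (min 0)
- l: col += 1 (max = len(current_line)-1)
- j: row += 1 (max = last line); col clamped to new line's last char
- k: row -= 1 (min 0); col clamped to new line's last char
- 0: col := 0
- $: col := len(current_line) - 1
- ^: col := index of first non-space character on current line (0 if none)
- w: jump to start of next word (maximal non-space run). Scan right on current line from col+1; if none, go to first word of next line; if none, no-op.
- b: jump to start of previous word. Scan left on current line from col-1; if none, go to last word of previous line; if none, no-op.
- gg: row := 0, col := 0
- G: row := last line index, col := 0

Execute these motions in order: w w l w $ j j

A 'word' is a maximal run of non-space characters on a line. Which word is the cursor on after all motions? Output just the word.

Answer: snow

Derivation:
After 1 (w): row=0 col=6 char='f'
After 2 (w): row=0 col=12 char='b'
After 3 (l): row=0 col=13 char='l'
After 4 (w): row=0 col=18 char='w'
After 5 ($): row=0 col=21 char='d'
After 6 (j): row=1 col=20 char='w'
After 7 (j): row=2 col=20 char='o'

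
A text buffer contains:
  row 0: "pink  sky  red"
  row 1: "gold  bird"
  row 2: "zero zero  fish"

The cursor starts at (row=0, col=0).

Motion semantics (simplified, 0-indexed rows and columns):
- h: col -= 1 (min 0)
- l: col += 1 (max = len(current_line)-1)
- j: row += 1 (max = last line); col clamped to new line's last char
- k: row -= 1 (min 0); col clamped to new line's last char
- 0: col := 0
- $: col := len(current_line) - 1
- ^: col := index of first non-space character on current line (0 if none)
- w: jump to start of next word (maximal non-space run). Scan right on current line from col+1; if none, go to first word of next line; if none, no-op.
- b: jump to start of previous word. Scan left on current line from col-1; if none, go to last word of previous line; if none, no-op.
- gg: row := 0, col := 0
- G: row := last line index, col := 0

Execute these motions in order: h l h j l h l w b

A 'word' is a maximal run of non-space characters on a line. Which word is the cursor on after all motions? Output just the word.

After 1 (h): row=0 col=0 char='p'
After 2 (l): row=0 col=1 char='i'
After 3 (h): row=0 col=0 char='p'
After 4 (j): row=1 col=0 char='g'
After 5 (l): row=1 col=1 char='o'
After 6 (h): row=1 col=0 char='g'
After 7 (l): row=1 col=1 char='o'
After 8 (w): row=1 col=6 char='b'
After 9 (b): row=1 col=0 char='g'

Answer: gold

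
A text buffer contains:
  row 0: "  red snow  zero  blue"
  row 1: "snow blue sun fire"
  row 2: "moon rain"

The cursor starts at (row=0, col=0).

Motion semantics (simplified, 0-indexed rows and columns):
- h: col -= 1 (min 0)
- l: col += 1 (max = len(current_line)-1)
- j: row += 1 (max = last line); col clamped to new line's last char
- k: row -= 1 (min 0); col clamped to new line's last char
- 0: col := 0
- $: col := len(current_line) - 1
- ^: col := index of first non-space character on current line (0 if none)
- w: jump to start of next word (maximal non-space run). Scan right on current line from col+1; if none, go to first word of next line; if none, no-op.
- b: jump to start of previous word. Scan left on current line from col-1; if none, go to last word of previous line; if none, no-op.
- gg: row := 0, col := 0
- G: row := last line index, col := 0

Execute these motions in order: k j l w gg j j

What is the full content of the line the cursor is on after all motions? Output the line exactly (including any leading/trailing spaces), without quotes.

After 1 (k): row=0 col=0 char='_'
After 2 (j): row=1 col=0 char='s'
After 3 (l): row=1 col=1 char='n'
After 4 (w): row=1 col=5 char='b'
After 5 (gg): row=0 col=0 char='_'
After 6 (j): row=1 col=0 char='s'
After 7 (j): row=2 col=0 char='m'

Answer: moon rain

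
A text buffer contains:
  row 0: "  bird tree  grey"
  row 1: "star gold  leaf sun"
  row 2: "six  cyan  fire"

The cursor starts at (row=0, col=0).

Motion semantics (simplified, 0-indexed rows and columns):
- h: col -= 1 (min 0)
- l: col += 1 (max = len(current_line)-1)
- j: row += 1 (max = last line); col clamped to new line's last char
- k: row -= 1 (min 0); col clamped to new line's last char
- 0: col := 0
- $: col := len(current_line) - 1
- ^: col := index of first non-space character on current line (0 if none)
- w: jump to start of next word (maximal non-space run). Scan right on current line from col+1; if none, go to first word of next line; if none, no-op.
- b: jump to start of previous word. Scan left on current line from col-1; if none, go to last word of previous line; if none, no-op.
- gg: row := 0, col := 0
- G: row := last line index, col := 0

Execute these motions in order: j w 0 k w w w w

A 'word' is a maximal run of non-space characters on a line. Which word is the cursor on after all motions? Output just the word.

After 1 (j): row=1 col=0 char='s'
After 2 (w): row=1 col=5 char='g'
After 3 (0): row=1 col=0 char='s'
After 4 (k): row=0 col=0 char='_'
After 5 (w): row=0 col=2 char='b'
After 6 (w): row=0 col=7 char='t'
After 7 (w): row=0 col=13 char='g'
After 8 (w): row=1 col=0 char='s'

Answer: star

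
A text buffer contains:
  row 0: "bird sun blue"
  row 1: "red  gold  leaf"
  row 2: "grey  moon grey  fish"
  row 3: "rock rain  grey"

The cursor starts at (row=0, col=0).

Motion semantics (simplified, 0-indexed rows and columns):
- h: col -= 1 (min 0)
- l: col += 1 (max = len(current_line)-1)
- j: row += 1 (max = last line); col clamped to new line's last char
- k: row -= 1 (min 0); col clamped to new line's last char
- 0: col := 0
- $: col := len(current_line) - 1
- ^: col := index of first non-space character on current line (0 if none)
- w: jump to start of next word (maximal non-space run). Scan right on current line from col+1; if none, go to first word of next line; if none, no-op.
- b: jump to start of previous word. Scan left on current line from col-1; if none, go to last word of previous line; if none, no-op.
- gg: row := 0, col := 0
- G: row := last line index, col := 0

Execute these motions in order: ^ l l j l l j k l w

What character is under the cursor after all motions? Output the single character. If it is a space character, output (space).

After 1 (^): row=0 col=0 char='b'
After 2 (l): row=0 col=1 char='i'
After 3 (l): row=0 col=2 char='r'
After 4 (j): row=1 col=2 char='d'
After 5 (l): row=1 col=3 char='_'
After 6 (l): row=1 col=4 char='_'
After 7 (j): row=2 col=4 char='_'
After 8 (k): row=1 col=4 char='_'
After 9 (l): row=1 col=5 char='g'
After 10 (w): row=1 col=11 char='l'

Answer: l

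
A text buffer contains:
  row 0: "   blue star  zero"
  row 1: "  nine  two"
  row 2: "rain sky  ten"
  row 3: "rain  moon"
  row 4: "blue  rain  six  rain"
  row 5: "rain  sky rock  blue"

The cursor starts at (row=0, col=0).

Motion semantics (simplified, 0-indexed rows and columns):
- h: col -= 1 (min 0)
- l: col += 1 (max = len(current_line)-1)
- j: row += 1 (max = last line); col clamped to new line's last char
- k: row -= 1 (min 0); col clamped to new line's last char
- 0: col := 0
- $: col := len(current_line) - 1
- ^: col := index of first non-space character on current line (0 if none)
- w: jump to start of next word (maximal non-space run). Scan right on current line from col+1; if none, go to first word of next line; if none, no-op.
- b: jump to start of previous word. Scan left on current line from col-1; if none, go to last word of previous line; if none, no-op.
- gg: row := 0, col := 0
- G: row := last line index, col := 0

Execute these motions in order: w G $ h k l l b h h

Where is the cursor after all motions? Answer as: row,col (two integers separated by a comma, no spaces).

After 1 (w): row=0 col=3 char='b'
After 2 (G): row=5 col=0 char='r'
After 3 ($): row=5 col=19 char='e'
After 4 (h): row=5 col=18 char='u'
After 5 (k): row=4 col=18 char='a'
After 6 (l): row=4 col=19 char='i'
After 7 (l): row=4 col=20 char='n'
After 8 (b): row=4 col=17 char='r'
After 9 (h): row=4 col=16 char='_'
After 10 (h): row=4 col=15 char='_'

Answer: 4,15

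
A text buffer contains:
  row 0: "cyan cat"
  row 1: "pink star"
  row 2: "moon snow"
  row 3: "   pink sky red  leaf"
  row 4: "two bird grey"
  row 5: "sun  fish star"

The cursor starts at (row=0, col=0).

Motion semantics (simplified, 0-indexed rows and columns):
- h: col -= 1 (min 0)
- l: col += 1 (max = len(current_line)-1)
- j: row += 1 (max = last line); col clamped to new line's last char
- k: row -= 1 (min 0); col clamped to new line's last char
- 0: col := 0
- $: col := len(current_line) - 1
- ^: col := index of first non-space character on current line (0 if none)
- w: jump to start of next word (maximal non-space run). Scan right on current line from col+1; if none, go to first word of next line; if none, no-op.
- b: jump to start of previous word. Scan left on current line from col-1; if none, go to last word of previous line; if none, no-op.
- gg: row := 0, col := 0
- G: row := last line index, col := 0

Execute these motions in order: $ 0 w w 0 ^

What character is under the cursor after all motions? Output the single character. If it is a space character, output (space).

Answer: p

Derivation:
After 1 ($): row=0 col=7 char='t'
After 2 (0): row=0 col=0 char='c'
After 3 (w): row=0 col=5 char='c'
After 4 (w): row=1 col=0 char='p'
After 5 (0): row=1 col=0 char='p'
After 6 (^): row=1 col=0 char='p'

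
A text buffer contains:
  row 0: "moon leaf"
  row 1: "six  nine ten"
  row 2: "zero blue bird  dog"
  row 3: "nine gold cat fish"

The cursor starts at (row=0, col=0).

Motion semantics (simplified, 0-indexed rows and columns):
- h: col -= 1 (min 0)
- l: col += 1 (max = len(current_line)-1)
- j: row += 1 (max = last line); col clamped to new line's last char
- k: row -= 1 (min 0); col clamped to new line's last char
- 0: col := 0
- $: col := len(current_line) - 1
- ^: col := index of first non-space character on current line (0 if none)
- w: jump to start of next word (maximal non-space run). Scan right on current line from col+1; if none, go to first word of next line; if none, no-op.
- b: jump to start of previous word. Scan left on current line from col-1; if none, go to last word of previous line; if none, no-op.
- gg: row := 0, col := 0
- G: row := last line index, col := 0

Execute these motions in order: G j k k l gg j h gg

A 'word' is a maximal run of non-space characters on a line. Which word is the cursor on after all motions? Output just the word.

After 1 (G): row=3 col=0 char='n'
After 2 (j): row=3 col=0 char='n'
After 3 (k): row=2 col=0 char='z'
After 4 (k): row=1 col=0 char='s'
After 5 (l): row=1 col=1 char='i'
After 6 (gg): row=0 col=0 char='m'
After 7 (j): row=1 col=0 char='s'
After 8 (h): row=1 col=0 char='s'
After 9 (gg): row=0 col=0 char='m'

Answer: moon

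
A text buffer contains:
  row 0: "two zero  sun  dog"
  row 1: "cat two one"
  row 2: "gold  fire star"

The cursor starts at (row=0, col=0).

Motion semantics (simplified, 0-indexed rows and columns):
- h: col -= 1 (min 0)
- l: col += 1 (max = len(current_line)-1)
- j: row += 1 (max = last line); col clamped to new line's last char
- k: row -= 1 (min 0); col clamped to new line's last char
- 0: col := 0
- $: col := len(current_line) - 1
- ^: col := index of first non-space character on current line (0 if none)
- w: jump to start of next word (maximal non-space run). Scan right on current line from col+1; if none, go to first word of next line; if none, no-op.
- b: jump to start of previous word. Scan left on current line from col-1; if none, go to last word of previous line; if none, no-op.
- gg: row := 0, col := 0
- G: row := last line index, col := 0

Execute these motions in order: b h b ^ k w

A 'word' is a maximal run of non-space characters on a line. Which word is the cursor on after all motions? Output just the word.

After 1 (b): row=0 col=0 char='t'
After 2 (h): row=0 col=0 char='t'
After 3 (b): row=0 col=0 char='t'
After 4 (^): row=0 col=0 char='t'
After 5 (k): row=0 col=0 char='t'
After 6 (w): row=0 col=4 char='z'

Answer: zero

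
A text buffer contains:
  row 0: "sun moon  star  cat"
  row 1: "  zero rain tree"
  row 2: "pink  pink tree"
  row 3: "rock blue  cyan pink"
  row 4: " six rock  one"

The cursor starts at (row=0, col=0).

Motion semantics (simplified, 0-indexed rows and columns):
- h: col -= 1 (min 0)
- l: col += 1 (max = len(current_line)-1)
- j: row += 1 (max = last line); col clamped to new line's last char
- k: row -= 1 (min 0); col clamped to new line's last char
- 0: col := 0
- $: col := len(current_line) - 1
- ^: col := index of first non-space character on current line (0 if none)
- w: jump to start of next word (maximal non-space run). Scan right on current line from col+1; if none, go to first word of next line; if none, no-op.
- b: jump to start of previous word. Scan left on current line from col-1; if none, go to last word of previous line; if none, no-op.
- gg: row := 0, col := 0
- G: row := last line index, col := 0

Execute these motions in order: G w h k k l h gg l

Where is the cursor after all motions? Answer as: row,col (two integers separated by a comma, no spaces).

After 1 (G): row=4 col=0 char='_'
After 2 (w): row=4 col=1 char='s'
After 3 (h): row=4 col=0 char='_'
After 4 (k): row=3 col=0 char='r'
After 5 (k): row=2 col=0 char='p'
After 6 (l): row=2 col=1 char='i'
After 7 (h): row=2 col=0 char='p'
After 8 (gg): row=0 col=0 char='s'
After 9 (l): row=0 col=1 char='u'

Answer: 0,1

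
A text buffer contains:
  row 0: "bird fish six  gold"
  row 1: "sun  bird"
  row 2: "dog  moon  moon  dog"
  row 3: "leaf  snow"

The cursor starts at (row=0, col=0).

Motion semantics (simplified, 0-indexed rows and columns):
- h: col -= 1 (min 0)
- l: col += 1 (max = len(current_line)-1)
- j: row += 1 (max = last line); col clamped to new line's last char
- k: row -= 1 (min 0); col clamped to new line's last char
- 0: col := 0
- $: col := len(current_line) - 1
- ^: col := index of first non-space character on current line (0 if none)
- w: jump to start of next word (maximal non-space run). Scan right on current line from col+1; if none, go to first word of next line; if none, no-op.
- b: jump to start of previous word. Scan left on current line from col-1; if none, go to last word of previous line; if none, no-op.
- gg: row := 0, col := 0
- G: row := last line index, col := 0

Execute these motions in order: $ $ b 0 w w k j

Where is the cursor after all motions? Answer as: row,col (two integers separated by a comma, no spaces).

Answer: 1,8

Derivation:
After 1 ($): row=0 col=18 char='d'
After 2 ($): row=0 col=18 char='d'
After 3 (b): row=0 col=15 char='g'
After 4 (0): row=0 col=0 char='b'
After 5 (w): row=0 col=5 char='f'
After 6 (w): row=0 col=10 char='s'
After 7 (k): row=0 col=10 char='s'
After 8 (j): row=1 col=8 char='d'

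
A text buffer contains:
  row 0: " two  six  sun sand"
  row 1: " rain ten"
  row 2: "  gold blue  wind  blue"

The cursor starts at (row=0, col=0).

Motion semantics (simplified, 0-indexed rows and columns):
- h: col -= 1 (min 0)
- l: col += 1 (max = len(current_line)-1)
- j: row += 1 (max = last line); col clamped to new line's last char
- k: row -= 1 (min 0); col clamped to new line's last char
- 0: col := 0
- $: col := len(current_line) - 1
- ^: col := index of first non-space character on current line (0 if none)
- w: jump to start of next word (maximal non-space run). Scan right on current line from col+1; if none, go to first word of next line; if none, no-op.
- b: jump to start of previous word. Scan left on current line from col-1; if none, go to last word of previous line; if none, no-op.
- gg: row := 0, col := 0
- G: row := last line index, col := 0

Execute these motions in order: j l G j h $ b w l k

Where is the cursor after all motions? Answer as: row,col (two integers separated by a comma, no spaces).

After 1 (j): row=1 col=0 char='_'
After 2 (l): row=1 col=1 char='r'
After 3 (G): row=2 col=0 char='_'
After 4 (j): row=2 col=0 char='_'
After 5 (h): row=2 col=0 char='_'
After 6 ($): row=2 col=22 char='e'
After 7 (b): row=2 col=19 char='b'
After 8 (w): row=2 col=19 char='b'
After 9 (l): row=2 col=20 char='l'
After 10 (k): row=1 col=8 char='n'

Answer: 1,8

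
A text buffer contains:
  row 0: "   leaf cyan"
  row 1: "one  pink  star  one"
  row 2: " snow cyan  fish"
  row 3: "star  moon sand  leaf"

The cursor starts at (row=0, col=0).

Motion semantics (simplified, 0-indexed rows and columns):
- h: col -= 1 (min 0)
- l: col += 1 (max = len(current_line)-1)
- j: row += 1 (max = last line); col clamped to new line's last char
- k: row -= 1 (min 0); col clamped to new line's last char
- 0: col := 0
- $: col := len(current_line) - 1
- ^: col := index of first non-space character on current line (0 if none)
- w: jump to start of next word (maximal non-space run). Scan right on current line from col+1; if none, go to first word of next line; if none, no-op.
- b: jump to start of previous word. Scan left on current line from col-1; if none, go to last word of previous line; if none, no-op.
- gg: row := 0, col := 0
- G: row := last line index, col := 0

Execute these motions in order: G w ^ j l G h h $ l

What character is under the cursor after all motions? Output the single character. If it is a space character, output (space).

Answer: f

Derivation:
After 1 (G): row=3 col=0 char='s'
After 2 (w): row=3 col=6 char='m'
After 3 (^): row=3 col=0 char='s'
After 4 (j): row=3 col=0 char='s'
After 5 (l): row=3 col=1 char='t'
After 6 (G): row=3 col=0 char='s'
After 7 (h): row=3 col=0 char='s'
After 8 (h): row=3 col=0 char='s'
After 9 ($): row=3 col=20 char='f'
After 10 (l): row=3 col=20 char='f'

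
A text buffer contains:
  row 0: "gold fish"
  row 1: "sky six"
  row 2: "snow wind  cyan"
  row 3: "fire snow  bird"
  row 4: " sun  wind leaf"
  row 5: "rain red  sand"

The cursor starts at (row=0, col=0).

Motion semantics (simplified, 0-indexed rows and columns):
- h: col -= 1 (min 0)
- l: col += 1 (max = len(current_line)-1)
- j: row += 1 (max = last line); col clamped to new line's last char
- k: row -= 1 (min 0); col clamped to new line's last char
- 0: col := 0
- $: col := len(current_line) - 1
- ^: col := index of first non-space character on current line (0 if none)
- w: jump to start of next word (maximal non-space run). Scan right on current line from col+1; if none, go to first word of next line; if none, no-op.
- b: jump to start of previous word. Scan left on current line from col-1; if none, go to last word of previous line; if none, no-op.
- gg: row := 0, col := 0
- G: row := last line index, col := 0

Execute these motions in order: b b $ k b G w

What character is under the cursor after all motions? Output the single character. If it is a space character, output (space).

Answer: r

Derivation:
After 1 (b): row=0 col=0 char='g'
After 2 (b): row=0 col=0 char='g'
After 3 ($): row=0 col=8 char='h'
After 4 (k): row=0 col=8 char='h'
After 5 (b): row=0 col=5 char='f'
After 6 (G): row=5 col=0 char='r'
After 7 (w): row=5 col=5 char='r'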